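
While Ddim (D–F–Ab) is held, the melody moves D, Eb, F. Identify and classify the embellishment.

The harmony at that moment is D diminished triad (D, F, Ab); Eb is not a chord tone.
It is approached by step up from D and left by step up to F.
Step in, step out in the same direction — a passing tone.

Eb is a passing tone.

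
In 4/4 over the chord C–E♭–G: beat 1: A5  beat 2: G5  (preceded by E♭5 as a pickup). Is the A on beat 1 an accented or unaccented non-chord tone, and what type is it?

The harmony at that moment is C minor triad (C, E♭, G); A5 is not a chord tone.
It is approached by leap up from E♭5 and left by step down to G5.
Leap in, step out — an appoggiatura.
It falls on the downbeat, so it is accented.

Accented appoggiatura.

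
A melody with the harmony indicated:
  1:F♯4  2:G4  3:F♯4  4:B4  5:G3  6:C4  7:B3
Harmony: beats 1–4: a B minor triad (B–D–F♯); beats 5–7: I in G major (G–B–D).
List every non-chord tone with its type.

G4 (beat 2) — neighbor tone; C4 (beat 6) — appoggiatura.

The harmony at that moment is B minor triad (B, D, F♯); G4 is not a chord tone.
It is approached by step up from F♯4 and left by step down to F♯4.
Step away and step back to the same note — a neighbor tone (upper neighbor).
The harmony at that moment is G major triad (G, B, D); C4 is not a chord tone.
It is approached by leap up from G3 and left by step down to B3.
Leap in, step out — an appoggiatura.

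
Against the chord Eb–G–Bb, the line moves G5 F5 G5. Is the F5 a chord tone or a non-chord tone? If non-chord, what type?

Non-chord tone — a neighbor tone.

The harmony at that moment is Eb major triad (Eb, G, Bb); F5 is not a chord tone.
It is approached by step down from G5 and left by step up to G5.
Step away and step back to the same note — a neighbor tone (lower neighbor).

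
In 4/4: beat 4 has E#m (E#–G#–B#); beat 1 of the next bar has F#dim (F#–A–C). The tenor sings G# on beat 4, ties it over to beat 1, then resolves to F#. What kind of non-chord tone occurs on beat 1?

Suspension.

The harmony at that moment is F# diminished triad (F#, A, C); G# is not a chord tone.
It is held over (the same pitch as the preceding G#) and left by step down to F#.
Held over from the previous chord and resolving down by step — a suspension.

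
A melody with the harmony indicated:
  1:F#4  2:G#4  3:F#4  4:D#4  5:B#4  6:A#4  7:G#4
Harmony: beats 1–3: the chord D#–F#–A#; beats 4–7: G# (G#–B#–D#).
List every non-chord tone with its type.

G#4 (beat 2) — neighbor tone; A#4 (beat 6) — passing tone.

The harmony at that moment is D# minor triad (D#, F#, A#); G#4 is not a chord tone.
It is approached by step up from F#4 and left by step down to F#4.
Step away and step back to the same note — a neighbor tone (upper neighbor).
The harmony at that moment is G# major triad (G#, B#, D#); A#4 is not a chord tone.
It is approached by step down from B#4 and left by step down to G#4.
Step in, step out in the same direction — a passing tone.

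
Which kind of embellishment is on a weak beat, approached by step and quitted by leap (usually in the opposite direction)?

Escape tone.

Approach: by step. Departure: by leap. Metric position: weak.
Step in, leap out, from a weak position — an escape tone (échappée). (It is the mirror image of the appoggiatura, which leaps in and steps out on a strong beat.)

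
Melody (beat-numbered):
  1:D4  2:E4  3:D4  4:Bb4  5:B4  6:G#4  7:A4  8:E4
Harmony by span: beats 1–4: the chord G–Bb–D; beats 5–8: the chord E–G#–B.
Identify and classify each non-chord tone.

The harmony at that moment is G minor triad (G, Bb, D); E4 is not a chord tone.
It is approached by step up from D4 and left by step down to D4.
Step away and step back to the same note — a neighbor tone (upper neighbor).
The harmony at that moment is E major triad (E, G#, B); A4 is not a chord tone.
It is approached by step up from G#4 and left by leap down to E4.
Step in, leap out — an escape tone.

E4 (beat 2) — neighbor tone; A4 (beat 7) — escape tone.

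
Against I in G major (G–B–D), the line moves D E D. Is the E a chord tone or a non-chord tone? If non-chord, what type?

Non-chord tone — a neighbor tone.

The harmony at that moment is G major triad (G, B, D); E is not a chord tone.
It is approached by step up from D and left by step down to D.
Step away and step back to the same note — a neighbor tone (upper neighbor).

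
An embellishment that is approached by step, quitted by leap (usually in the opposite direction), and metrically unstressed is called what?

Approach: by step. Departure: by leap. Metric position: weak.
Step in, leap out, from a weak position — an escape tone (échappée). (It is the mirror image of the appoggiatura, which leaps in and steps out on a strong beat.)

Escape tone.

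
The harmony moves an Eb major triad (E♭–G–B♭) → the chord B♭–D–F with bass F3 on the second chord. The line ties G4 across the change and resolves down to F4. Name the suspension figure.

9–8 suspension.

At the second chord the bass is F3. The suspended G4 lies a ninth above the bass; after resolving down by step to F4, the interval above the bass becomes an octave.
Suspension figures are named by those two intervals: 9–8.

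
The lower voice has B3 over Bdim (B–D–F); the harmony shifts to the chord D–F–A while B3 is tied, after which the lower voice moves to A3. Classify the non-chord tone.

B3 is a suspension.

The harmony at that moment is D minor triad (D, F, A); B3 is not a chord tone.
It is held over (the same pitch as the preceding B3) and left by step down to A3.
Held over from the previous chord and resolving down by step — a suspension.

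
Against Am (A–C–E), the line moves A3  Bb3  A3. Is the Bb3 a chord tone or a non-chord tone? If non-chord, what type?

Non-chord tone — a neighbor tone.

The harmony at that moment is A minor triad (A, C, E); Bb3 is not a chord tone.
It is approached by step up from A3 and left by step down to A3.
Step away and step back to the same note — a neighbor tone (upper neighbor).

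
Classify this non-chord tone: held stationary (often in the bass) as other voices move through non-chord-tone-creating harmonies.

Approach: none. Departure: none — a single pitch is sustained while the chords change around it, passing through harmonies that do not contain it.
No melodic motion at all; the dissonance is created entirely by the moving harmonies against the stationary note — a pedal tone (pedal point).

Pedal tone.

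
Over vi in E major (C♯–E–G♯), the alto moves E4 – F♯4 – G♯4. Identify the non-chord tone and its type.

The harmony at that moment is C♯ minor triad (C♯, E, G♯); F♯4 is not a chord tone.
It is approached by step up from E4 and left by step up to G♯4.
Step in, step out in the same direction — a passing tone.

F♯4 is a passing tone.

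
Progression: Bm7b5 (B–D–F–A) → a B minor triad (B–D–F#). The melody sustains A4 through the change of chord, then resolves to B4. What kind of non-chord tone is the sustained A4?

A4 is a retardation.

The harmony at that moment is B minor triad (B, D, F#); A4 is not a chord tone.
It is held over (the same pitch as the preceding A4) and left by step up to B4.
Held over from the previous chord and resolving up by step — a retardation.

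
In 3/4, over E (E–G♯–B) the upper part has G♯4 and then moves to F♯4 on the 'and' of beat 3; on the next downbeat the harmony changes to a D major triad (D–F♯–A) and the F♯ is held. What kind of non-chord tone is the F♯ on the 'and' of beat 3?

The harmony at that moment is E major triad (E, G♯, B); F♯4 is not a chord tone.
It is approached by step down from G♯4 and then sustained as the same pitch into the next harmony.
Arriving early and becoming a chord tone when the harmony changes — an anticipation.

Anticipation.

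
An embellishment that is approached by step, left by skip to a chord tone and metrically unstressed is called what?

Escape tone.

Approach: by step. Departure: by leap. Metric position: weak.
Step in, leap out, from a weak position — an escape tone (échappée). (It is the mirror image of the appoggiatura, which leaps in and steps out on a strong beat.)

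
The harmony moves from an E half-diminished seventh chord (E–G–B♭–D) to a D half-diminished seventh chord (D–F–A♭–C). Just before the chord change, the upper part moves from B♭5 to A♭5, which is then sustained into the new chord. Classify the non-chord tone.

The harmony at that moment is E half-diminished seventh chord (E, G, B♭, D); A♭5 is not a chord tone.
It is approached by step down from B♭5 and then sustained as the same pitch into the next harmony.
Arriving early and becoming a chord tone when the harmony changes — an anticipation.

A♭5 is an anticipation.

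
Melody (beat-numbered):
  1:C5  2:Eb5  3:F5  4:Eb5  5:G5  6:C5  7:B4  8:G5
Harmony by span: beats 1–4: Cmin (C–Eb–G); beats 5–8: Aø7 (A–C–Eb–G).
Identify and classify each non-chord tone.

F5 (beat 3) — neighbor tone; B4 (beat 7) — escape tone.

The harmony at that moment is C minor triad (C, Eb, G); F5 is not a chord tone.
It is approached by step up from Eb5 and left by step down to Eb5.
Step away and step back to the same note — a neighbor tone (upper neighbor).
The harmony at that moment is A half-diminished seventh chord (A, C, Eb, G); B4 is not a chord tone.
It is approached by step down from C5 and left by leap up to G5.
Step in, leap out — an escape tone.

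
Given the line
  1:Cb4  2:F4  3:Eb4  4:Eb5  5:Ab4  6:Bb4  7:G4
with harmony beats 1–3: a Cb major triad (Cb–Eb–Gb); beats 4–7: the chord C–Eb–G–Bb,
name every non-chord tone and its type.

The harmony at that moment is Cb major triad (Cb, Eb, Gb); F4 is not a chord tone.
It is approached by leap up from Cb4 and left by step down to Eb4.
Leap in, step out — an appoggiatura.
The harmony at that moment is C minor seventh chord (C, Eb, G, Bb); Ab4 is not a chord tone.
It is approached by leap down from Eb5 and left by step up to Bb4.
Leap in, step out — an appoggiatura.

F4 (beat 2) — appoggiatura; Ab4 (beat 5) — appoggiatura.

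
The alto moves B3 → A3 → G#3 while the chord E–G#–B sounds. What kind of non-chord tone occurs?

The harmony at that moment is E major triad (E, G#, B); A3 is not a chord tone.
It is approached by step down from B3 and left by step down to G#3.
Step in, step out in the same direction — a passing tone.

A3 is a passing tone.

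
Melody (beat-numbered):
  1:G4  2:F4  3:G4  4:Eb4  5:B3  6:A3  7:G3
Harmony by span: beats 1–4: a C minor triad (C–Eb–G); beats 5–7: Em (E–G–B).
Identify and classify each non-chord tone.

F4 (beat 2) — neighbor tone; A3 (beat 6) — passing tone.

The harmony at that moment is C minor triad (C, Eb, G); F4 is not a chord tone.
It is approached by step down from G4 and left by step up to G4.
Step away and step back to the same note — a neighbor tone (lower neighbor).
The harmony at that moment is E minor triad (E, G, B); A3 is not a chord tone.
It is approached by step down from B3 and left by step down to G3.
Step in, step out in the same direction — a passing tone.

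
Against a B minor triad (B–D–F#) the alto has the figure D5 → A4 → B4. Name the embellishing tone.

A4 is an appoggiatura.

The harmony at that moment is B minor triad (B, D, F#); A4 is not a chord tone.
It is approached by leap down from D5 and left by step up to B4.
Leap in, step out — an appoggiatura.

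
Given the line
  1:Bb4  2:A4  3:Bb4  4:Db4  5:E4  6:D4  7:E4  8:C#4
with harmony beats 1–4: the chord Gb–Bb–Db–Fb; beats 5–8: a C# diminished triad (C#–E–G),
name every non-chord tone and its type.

The harmony at that moment is Gb dominant seventh chord (Gb, Bb, Db, Fb); A4 is not a chord tone.
It is approached by step down from Bb4 and left by step up to Bb4.
Step away and step back to the same note — a neighbor tone (lower neighbor).
The harmony at that moment is C# diminished triad (C#, E, G); D4 is not a chord tone.
It is approached by step down from E4 and left by step up to E4.
Step away and step back to the same note — a neighbor tone (lower neighbor).

A4 (beat 2) — neighbor tone; D4 (beat 6) — neighbor tone.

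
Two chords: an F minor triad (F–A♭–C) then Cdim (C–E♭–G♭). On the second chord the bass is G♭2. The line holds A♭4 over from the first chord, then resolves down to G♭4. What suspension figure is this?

9–8 suspension.

At the second chord the bass is G♭2. The suspended A♭4 lies a ninth above the bass; after resolving down by step to G♭4, the interval above the bass becomes an octave.
Suspension figures are named by those two intervals: 9–8.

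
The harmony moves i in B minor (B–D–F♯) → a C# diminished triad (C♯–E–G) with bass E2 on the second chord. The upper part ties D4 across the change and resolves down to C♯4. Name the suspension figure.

7–6 suspension.

At the second chord the bass is E2. The suspended D4 lies a seventh above the bass; after resolving down by step to C♯4, the interval above the bass becomes a sixth.
Suspension figures are named by those two intervals: 7–6.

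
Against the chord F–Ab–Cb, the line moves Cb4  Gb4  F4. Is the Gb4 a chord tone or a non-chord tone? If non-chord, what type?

The harmony at that moment is F diminished triad (F, Ab, Cb); Gb4 is not a chord tone.
It is approached by leap up from Cb4 and left by step down to F4.
Leap in, step out — an appoggiatura.

Non-chord tone — an appoggiatura.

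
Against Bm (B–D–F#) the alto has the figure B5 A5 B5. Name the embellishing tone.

A5 is a neighbor tone.

The harmony at that moment is B minor triad (B, D, F#); A5 is not a chord tone.
It is approached by step down from B5 and left by step up to B5.
Step away and step back to the same note — a neighbor tone (lower neighbor).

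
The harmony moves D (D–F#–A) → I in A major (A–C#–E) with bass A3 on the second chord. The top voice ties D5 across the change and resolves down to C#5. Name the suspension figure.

4–3 suspension.

At the second chord the bass is A3. The suspended D5 lies a fourth above the bass; after resolving down by step to C#5, the interval above the bass becomes a third.
Suspension figures are named by those two intervals: 4–3.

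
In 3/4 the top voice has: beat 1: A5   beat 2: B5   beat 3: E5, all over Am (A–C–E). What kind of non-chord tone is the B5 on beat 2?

The harmony at that moment is A minor triad (A, C, E); B5 is not a chord tone.
It is approached by step up from A5 and left by leap down to E5.
Step in, leap out, on a weak beat — an escape tone.

Escape tone.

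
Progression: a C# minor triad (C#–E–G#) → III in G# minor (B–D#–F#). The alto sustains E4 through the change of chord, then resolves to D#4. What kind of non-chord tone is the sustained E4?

E4 is a suspension.

The harmony at that moment is B major triad (B, D#, F#); E4 is not a chord tone.
It is held over (the same pitch as the preceding E4) and left by step down to D#4.
Held over from the previous chord and resolving down by step — a suspension.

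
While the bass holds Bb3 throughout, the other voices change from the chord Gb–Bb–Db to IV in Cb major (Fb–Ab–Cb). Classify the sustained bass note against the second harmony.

The harmony at that moment is Fb major triad (Fb, Ab, Cb); Bb3 is not a chord tone.
It is held over (the same pitch as the preceding Bb3) and then sustained as the same pitch into the next harmony.
Sustained through a change of harmony — a pedal tone.

Pedal tone (pedal point).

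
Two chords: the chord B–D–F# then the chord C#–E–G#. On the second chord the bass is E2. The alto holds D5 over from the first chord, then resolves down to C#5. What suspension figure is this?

7–6 suspension.

At the second chord the bass is E2. The suspended D5 lies a seventh above the bass; after resolving down by step to C#5, the interval above the bass becomes a sixth.
Suspension figures are named by those two intervals: 7–6.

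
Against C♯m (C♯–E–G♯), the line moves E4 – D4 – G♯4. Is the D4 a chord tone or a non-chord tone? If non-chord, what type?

The harmony at that moment is C♯ minor triad (C♯, E, G♯); D4 is not a chord tone.
It is approached by step down from E4 and left by leap up to G♯4.
Step in, leap out — an escape tone.

Non-chord tone — an escape tone.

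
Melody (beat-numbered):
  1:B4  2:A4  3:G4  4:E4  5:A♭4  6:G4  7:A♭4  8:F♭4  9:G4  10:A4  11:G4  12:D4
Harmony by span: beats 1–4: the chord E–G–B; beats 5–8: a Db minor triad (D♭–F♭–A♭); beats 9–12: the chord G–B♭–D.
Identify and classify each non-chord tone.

The harmony at that moment is E minor triad (E, G, B); A4 is not a chord tone.
It is approached by step down from B4 and left by step down to G4.
Step in, step out in the same direction — a passing tone.
The harmony at that moment is D♭ minor triad (D♭, F♭, A♭); G4 is not a chord tone.
It is approached by step down from A♭4 and left by step up to A♭4.
Step away and step back to the same note — a neighbor tone (lower neighbor).
The harmony at that moment is G minor triad (G, B♭, D); A4 is not a chord tone.
It is approached by step up from G4 and left by step down to G4.
Step away and step back to the same note — a neighbor tone (upper neighbor).

A4 (beat 2) — passing tone; G4 (beat 6) — neighbor tone; A4 (beat 10) — neighbor tone.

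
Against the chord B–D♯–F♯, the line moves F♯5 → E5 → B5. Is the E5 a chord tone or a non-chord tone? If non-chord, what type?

The harmony at that moment is B major triad (B, D♯, F♯); E5 is not a chord tone.
It is approached by step down from F♯5 and left by leap up to B5.
Step in, leap out — an escape tone.

Non-chord tone — an escape tone.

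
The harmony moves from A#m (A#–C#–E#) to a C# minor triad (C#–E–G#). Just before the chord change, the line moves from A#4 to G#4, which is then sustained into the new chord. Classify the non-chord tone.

G#4 is an anticipation.

The harmony at that moment is A# minor triad (A#, C#, E#); G#4 is not a chord tone.
It is approached by step down from A#4 and then sustained as the same pitch into the next harmony.
Arriving early and becoming a chord tone when the harmony changes — an anticipation.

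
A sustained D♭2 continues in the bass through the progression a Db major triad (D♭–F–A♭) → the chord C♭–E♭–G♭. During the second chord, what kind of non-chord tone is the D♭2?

Pedal tone (pedal point).

The harmony at that moment is C♭ major triad (C♭, E♭, G♭); D♭2 is not a chord tone.
It is held over (the same pitch as the preceding D♭2) and then sustained as the same pitch into the next harmony.
Sustained through a change of harmony — a pedal tone.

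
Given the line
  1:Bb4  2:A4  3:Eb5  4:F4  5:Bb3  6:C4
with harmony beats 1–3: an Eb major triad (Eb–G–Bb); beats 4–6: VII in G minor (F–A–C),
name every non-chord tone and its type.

A4 (beat 2) — escape tone; Bb3 (beat 5) — appoggiatura.

The harmony at that moment is Eb major triad (Eb, G, Bb); A4 is not a chord tone.
It is approached by step down from Bb4 and left by leap up to Eb5.
Step in, leap out — an escape tone.
The harmony at that moment is F major triad (F, A, C); Bb3 is not a chord tone.
It is approached by leap down from F4 and left by step up to C4.
Leap in, step out — an appoggiatura.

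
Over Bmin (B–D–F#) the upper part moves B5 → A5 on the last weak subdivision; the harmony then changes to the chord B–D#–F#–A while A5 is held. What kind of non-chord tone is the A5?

A5 is an anticipation.

The harmony at that moment is B minor triad (B, D, F#); A5 is not a chord tone.
It is approached by step down from B5 and then sustained as the same pitch into the next harmony.
Arriving early and becoming a chord tone when the harmony changes — an anticipation.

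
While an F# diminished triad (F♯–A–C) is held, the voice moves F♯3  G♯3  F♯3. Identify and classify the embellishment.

The harmony at that moment is F♯ diminished triad (F♯, A, C); G♯3 is not a chord tone.
It is approached by step up from F♯3 and left by step down to F♯3.
Step away and step back to the same note — a neighbor tone (upper neighbor).

G♯3 is a neighbor tone.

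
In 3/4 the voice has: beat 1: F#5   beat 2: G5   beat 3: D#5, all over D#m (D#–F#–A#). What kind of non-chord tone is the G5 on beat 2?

Escape tone.

The harmony at that moment is D# minor triad (D#, F#, A#); G5 is not a chord tone.
It is approached by step up from F#5 and left by leap down to D#5.
Step in, leap out, on a weak beat — an escape tone.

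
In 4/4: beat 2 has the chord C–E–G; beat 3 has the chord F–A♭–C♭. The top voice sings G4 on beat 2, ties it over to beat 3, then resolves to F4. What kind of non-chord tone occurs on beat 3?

Suspension.

The harmony at that moment is F diminished triad (F, A♭, C♭); G4 is not a chord tone.
It is held over (the same pitch as the preceding G4) and left by step down to F4.
Held over from the previous chord and resolving down by step — a suspension.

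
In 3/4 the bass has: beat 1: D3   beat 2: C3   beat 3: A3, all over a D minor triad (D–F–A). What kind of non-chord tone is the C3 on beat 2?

The harmony at that moment is D minor triad (D, F, A); C3 is not a chord tone.
It is approached by step down from D3 and left by leap up to A3.
Step in, leap out, on a weak beat — an escape tone.

Escape tone.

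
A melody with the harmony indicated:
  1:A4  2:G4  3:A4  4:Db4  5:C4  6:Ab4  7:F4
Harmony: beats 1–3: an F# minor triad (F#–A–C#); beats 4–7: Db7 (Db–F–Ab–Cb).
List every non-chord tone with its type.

G4 (beat 2) — neighbor tone; C4 (beat 5) — escape tone.

The harmony at that moment is F# minor triad (F#, A, C#); G4 is not a chord tone.
It is approached by step down from A4 and left by step up to A4.
Step away and step back to the same note — a neighbor tone (lower neighbor).
The harmony at that moment is Db dominant seventh chord (Db, F, Ab, Cb); C4 is not a chord tone.
It is approached by step down from Db4 and left by leap up to Ab4.
Step in, leap out — an escape tone.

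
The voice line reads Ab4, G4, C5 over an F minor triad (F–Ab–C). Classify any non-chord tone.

G4 is an escape tone.

The harmony at that moment is F minor triad (F, Ab, C); G4 is not a chord tone.
It is approached by step down from Ab4 and left by leap up to C5.
Step in, leap out — an escape tone.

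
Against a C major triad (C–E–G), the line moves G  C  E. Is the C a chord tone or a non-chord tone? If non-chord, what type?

Chord tone (the root of C major triad).

C major triad contains C, E, G; C is the root, so it is a chord tone.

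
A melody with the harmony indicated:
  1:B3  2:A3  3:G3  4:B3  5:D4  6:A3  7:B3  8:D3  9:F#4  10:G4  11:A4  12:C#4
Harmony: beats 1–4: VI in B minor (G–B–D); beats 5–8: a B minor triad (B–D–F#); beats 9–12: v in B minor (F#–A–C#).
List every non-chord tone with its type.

The harmony at that moment is G major triad (G, B, D); A3 is not a chord tone.
It is approached by step down from B3 and left by step down to G3.
Step in, step out in the same direction — a passing tone.
The harmony at that moment is B minor triad (B, D, F#); A3 is not a chord tone.
It is approached by leap down from D4 and left by step up to B3.
Leap in, step out — an appoggiatura.
The harmony at that moment is F# minor triad (F#, A, C#); G4 is not a chord tone.
It is approached by step up from F#4 and left by step up to A4.
Step in, step out in the same direction — a passing tone.

A3 (beat 2) — passing tone; A3 (beat 6) — appoggiatura; G4 (beat 10) — passing tone.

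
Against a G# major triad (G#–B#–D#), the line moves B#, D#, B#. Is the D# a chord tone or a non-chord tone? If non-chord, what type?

Chord tone (the fifth of G# major triad).

G# major triad contains G#, B#, D#; D# is the fifth, so it is a chord tone.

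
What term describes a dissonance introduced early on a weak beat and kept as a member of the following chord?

Anticipation.

Approach: ahead of the chord change (typically by step), so it is dissonant against the current harmony. Departure: none — the same pitch is restated or held and is a chord tone of the new harmony.
Dissonant first, consonant once the harmony catches up: the note simply arrives early — an anticipation. (The reverse timing, consonant first and dissonant after the change, would be a suspension or retardation.)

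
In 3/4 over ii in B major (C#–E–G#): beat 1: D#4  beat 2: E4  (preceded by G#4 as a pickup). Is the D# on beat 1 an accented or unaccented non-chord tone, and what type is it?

Accented appoggiatura.

The harmony at that moment is C# minor triad (C#, E, G#); D#4 is not a chord tone.
It is approached by leap down from G#4 and left by step up to E4.
Leap in, step out — an appoggiatura.
It falls on the downbeat, so it is accented.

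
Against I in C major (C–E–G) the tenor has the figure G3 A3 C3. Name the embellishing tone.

The harmony at that moment is C major triad (C, E, G); A3 is not a chord tone.
It is approached by step up from G3 and left by leap down to C3.
Step in, leap out — an escape tone.

A3 is an escape tone.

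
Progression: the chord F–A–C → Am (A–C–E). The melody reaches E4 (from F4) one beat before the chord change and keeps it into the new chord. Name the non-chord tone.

The harmony at that moment is F major triad (F, A, C); E4 is not a chord tone.
It is approached by step down from F4 and then sustained as the same pitch into the next harmony.
Arriving early and becoming a chord tone when the harmony changes — an anticipation.

E4 is an anticipation.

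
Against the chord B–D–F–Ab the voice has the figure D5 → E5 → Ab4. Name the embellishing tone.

E5 is an escape tone.

The harmony at that moment is B diminished seventh chord (B, D, F, Ab); E5 is not a chord tone.
It is approached by step up from D5 and left by leap down to Ab4.
Step in, leap out — an escape tone.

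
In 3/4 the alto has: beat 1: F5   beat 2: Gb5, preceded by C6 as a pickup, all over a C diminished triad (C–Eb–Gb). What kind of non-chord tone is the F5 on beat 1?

The harmony at that moment is C diminished triad (C, Eb, Gb); F5 is not a chord tone.
It is approached by leap down from C6 and left by step up to Gb5.
Leap in, step out, metrically accented — an appoggiatura.

Appoggiatura.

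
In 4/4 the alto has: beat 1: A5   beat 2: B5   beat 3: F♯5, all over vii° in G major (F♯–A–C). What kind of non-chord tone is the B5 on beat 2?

Escape tone.

The harmony at that moment is F♯ diminished triad (F♯, A, C); B5 is not a chord tone.
It is approached by step up from A5 and left by leap down to F♯5.
Step in, leap out, on a weak beat — an escape tone.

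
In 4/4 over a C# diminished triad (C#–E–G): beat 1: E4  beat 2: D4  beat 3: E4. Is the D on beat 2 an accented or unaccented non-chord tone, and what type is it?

The harmony at that moment is C# diminished triad (C#, E, G); D4 is not a chord tone.
It is approached by step down from E4 and left by step up to E4.
Step away and step back to the same note — a neighbor tone (lower neighbor).
It falls on a weak beat, so it is unaccented.

Unaccented neighbor tone.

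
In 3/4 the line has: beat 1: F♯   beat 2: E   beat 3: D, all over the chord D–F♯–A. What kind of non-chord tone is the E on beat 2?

The harmony at that moment is D major triad (D, F♯, A); E is not a chord tone.
It is approached by step down from F♯ and left by step down to D.
Step in, step out in the same direction — a passing tone.

Passing tone.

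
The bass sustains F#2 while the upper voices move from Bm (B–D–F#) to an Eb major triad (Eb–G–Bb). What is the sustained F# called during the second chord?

The harmony at that moment is Eb major triad (Eb, G, Bb); F#2 is not a chord tone.
It is held over (the same pitch as the preceding F#2) and then sustained as the same pitch into the next harmony.
Sustained through a change of harmony — a pedal tone.

Pedal tone (pedal point).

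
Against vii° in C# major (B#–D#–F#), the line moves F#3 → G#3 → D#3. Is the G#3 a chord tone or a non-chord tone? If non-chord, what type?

The harmony at that moment is B# diminished triad (B#, D#, F#); G#3 is not a chord tone.
It is approached by step up from F#3 and left by leap down to D#3.
Step in, leap out — an escape tone.

Non-chord tone — an escape tone.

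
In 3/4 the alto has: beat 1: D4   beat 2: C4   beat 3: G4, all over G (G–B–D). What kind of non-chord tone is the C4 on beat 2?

Escape tone.

The harmony at that moment is G major triad (G, B, D); C4 is not a chord tone.
It is approached by step down from D4 and left by leap up to G4.
Step in, leap out, on a weak beat — an escape tone.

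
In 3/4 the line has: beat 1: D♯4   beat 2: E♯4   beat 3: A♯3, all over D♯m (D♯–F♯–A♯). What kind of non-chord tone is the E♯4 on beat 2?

Escape tone.

The harmony at that moment is D♯ minor triad (D♯, F♯, A♯); E♯4 is not a chord tone.
It is approached by step up from D♯4 and left by leap down to A♯3.
Step in, leap out, on a weak beat — an escape tone.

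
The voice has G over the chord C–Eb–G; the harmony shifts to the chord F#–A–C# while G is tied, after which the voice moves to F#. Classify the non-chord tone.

The harmony at that moment is F# minor triad (F#, A, C#); G is not a chord tone.
It is held over (the same pitch as the preceding G) and left by step down to F#.
Held over from the previous chord and resolving down by step — a suspension.

G is a suspension.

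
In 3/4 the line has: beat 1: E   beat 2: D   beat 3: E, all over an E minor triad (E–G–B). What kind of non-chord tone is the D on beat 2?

The harmony at that moment is E minor triad (E, G, B); D is not a chord tone.
It is approached by step down from E and left by step up to E.
Step away and step back to the same note — a neighbor tone (lower neighbor).

Lower neighbor tone.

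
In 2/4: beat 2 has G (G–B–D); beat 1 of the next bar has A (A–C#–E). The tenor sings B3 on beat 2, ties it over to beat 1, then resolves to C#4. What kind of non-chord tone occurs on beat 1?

The harmony at that moment is A major triad (A, C#, E); B3 is not a chord tone.
It is held over (the same pitch as the preceding B3) and left by step up to C#4.
Held over from the previous chord and resolving up by step — a retardation.

Retardation.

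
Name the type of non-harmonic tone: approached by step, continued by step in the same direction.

Approach: by step. Departure: by step, continuing in the same direction.
Stepwise on both sides with no change of direction means the note fills in the space between two different chord tones — a passing tone. (Had it turned back to its starting note it would be a neighbor tone instead.)

Passing tone.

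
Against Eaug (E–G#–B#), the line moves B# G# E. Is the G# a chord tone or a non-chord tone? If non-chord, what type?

Chord tone (the third of E augmented triad).

E augmented triad contains E, G#, B#; G# is the third, so it is a chord tone.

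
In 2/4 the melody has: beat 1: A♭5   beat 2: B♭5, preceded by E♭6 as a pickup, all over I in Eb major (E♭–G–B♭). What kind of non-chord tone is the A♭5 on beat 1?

Appoggiatura.

The harmony at that moment is E♭ major triad (E♭, G, B♭); A♭5 is not a chord tone.
It is approached by leap down from E♭6 and left by step up to B♭5.
Leap in, step out, metrically accented — an appoggiatura.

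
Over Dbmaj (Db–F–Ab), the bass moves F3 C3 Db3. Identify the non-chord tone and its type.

C3 is an appoggiatura.

The harmony at that moment is Db major triad (Db, F, Ab); C3 is not a chord tone.
It is approached by leap down from F3 and left by step up to Db3.
Leap in, step out — an appoggiatura.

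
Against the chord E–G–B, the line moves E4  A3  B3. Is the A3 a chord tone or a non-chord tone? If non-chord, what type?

Non-chord tone — an appoggiatura.

The harmony at that moment is E minor triad (E, G, B); A3 is not a chord tone.
It is approached by leap down from E4 and left by step up to B3.
Leap in, step out — an appoggiatura.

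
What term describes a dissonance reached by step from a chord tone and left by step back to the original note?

Neighbor tone.

Approach: by step. Departure: by step in the opposite direction, back to the starting pitch.
Stepwise on both sides but reversing to return to the same chord tone — a neighbor tone. (Had it continued onward in the same direction it would be a passing tone instead.)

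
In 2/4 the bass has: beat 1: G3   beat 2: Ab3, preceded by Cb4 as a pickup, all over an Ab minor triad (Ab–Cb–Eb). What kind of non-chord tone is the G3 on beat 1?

Appoggiatura.

The harmony at that moment is Ab minor triad (Ab, Cb, Eb); G3 is not a chord tone.
It is approached by leap down from Cb4 and left by step up to Ab3.
Leap in, step out, metrically accented — an appoggiatura.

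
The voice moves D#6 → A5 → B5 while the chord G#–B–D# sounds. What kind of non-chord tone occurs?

The harmony at that moment is G# minor triad (G#, B, D#); A5 is not a chord tone.
It is approached by leap down from D#6 and left by step up to B5.
Leap in, step out — an appoggiatura.

A5 is an appoggiatura.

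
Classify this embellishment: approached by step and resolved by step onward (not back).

Passing tone.

Approach: by step. Departure: by step, continuing in the same direction.
Stepwise on both sides with no change of direction means the note fills in the space between two different chord tones — a passing tone. (Had it turned back to its starting note it would be a neighbor tone instead.)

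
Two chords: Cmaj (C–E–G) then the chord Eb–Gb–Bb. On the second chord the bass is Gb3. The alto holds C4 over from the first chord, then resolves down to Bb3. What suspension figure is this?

At the second chord the bass is Gb3. The suspended C4 lies a fourth above the bass; after resolving down by step to Bb3, the interval above the bass becomes a third.
Suspension figures are named by those two intervals: 4–3.

4–3 suspension.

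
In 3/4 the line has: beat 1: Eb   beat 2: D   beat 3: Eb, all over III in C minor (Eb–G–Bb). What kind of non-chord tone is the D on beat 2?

The harmony at that moment is Eb major triad (Eb, G, Bb); D is not a chord tone.
It is approached by step down from Eb and left by step up to Eb.
Step away and step back to the same note — a neighbor tone (lower neighbor).

Lower neighbor tone.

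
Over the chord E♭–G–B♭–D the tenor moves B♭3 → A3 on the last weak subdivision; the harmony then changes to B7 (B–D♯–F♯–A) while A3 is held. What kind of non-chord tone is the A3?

The harmony at that moment is E♭ major seventh chord (E♭, G, B♭, D); A3 is not a chord tone.
It is approached by step down from B♭3 and then sustained as the same pitch into the next harmony.
Arriving early and becoming a chord tone when the harmony changes — an anticipation.

A3 is an anticipation.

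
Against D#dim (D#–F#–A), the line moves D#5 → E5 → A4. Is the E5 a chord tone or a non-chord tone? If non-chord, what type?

Non-chord tone — an escape tone.

The harmony at that moment is D# diminished triad (D#, F#, A); E5 is not a chord tone.
It is approached by step up from D#5 and left by leap down to A4.
Step in, leap out — an escape tone.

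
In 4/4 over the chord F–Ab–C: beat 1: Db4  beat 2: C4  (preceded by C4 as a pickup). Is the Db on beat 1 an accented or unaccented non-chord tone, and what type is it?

The harmony at that moment is F minor triad (F, Ab, C); Db4 is not a chord tone.
It is approached by step up from C4 and left by step down to C4.
Step away and step back to the same note — a neighbor tone (upper neighbor).
It falls on the downbeat, so it is accented.

Accented neighbor tone.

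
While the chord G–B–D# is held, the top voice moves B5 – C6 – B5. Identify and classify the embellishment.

C6 is a neighbor tone.

The harmony at that moment is G augmented triad (G, B, D#); C6 is not a chord tone.
It is approached by step up from B5 and left by step down to B5.
Step away and step back to the same note — a neighbor tone (upper neighbor).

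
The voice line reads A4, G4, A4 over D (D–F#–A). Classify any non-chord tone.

The harmony at that moment is D major triad (D, F#, A); G4 is not a chord tone.
It is approached by step down from A4 and left by step up to A4.
Step away and step back to the same note — a neighbor tone (lower neighbor).

G4 is a neighbor tone.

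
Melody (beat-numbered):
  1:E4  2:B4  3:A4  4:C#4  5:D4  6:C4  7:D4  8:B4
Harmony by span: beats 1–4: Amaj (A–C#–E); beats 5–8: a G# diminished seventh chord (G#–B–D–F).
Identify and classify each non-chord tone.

B4 (beat 2) — appoggiatura; C4 (beat 6) — neighbor tone.

The harmony at that moment is A major triad (A, C#, E); B4 is not a chord tone.
It is approached by leap up from E4 and left by step down to A4.
Leap in, step out — an appoggiatura.
The harmony at that moment is G# diminished seventh chord (G#, B, D, F); C4 is not a chord tone.
It is approached by step down from D4 and left by step up to D4.
Step away and step back to the same note — a neighbor tone (lower neighbor).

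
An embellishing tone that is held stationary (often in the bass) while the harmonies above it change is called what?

Pedal tone.

Approach: none. Departure: none — a single pitch is sustained while the chords change around it, passing through harmonies that do not contain it.
No melodic motion at all; the dissonance is created entirely by the moving harmonies against the stationary note — a pedal tone (pedal point).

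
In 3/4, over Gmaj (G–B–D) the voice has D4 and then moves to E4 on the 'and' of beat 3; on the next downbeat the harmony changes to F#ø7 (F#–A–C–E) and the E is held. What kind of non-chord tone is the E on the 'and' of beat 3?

Anticipation.

The harmony at that moment is G major triad (G, B, D); E4 is not a chord tone.
It is approached by step up from D4 and then sustained as the same pitch into the next harmony.
Arriving early and becoming a chord tone when the harmony changes — an anticipation.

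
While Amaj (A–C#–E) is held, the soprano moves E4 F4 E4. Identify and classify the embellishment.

The harmony at that moment is A major triad (A, C#, E); F4 is not a chord tone.
It is approached by step up from E4 and left by step down to E4.
Step away and step back to the same note — a neighbor tone (upper neighbor).

F4 is a neighbor tone.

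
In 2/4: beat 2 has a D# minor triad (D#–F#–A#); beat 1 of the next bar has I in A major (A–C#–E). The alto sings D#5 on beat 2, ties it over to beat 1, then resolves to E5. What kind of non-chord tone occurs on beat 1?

The harmony at that moment is A major triad (A, C#, E); D#5 is not a chord tone.
It is held over (the same pitch as the preceding D#5) and left by step up to E5.
Held over from the previous chord and resolving up by step — a retardation.

Retardation.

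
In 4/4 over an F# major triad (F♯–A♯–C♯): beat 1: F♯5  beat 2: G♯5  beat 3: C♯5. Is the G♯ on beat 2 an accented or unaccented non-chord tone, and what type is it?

Unaccented escape tone.

The harmony at that moment is F♯ major triad (F♯, A♯, C♯); G♯5 is not a chord tone.
It is approached by step up from F♯5 and left by leap down to C♯5.
Step in, leap out — an escape tone.
It falls on a weak beat, so it is unaccented.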